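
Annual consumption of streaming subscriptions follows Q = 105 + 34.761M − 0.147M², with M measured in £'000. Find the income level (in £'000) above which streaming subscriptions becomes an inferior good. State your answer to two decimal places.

118.23

dQ/dM = 34.761 − 0.294M.
The good is inferior where dQ/dM < 0. Setting dQ/dM = 0 gives M = 34.761 / 0.294 = 118.23.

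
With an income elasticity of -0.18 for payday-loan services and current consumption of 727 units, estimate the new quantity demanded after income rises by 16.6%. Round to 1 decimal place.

705.3

%ΔQ ≈ η × %ΔI = -0.18 × 16.6% = -2.988%.
New Q ≈ 727 × (1 − 0.02988) = 705.3.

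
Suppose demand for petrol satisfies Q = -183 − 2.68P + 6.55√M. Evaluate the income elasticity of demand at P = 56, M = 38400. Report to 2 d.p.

0.68

At P = 56, M = 38400: Q = 950.453.
Holding P constant, ∂Q/∂M = 6.55/(2√M) = 0.0167127.
η_M = (∂Q/∂M)·(M/Q) = 0.0167127 × (38400/950.453) = 0.68.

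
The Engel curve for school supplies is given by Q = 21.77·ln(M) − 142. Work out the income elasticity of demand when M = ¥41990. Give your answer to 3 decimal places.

At M = 41990: Q = 89.746.
dQ/dM = 21.77/M = 0.000518457 at this income.
η = (dQ/dM)·(M/Q) = 0.000518457 × (41990/89.746) = 0.243.

0.243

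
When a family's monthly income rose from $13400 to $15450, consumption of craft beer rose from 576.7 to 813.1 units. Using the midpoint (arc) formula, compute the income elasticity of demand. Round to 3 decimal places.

2.394

ΔQ = 813.1 − 576.7 = 236.4; midpoint Q̄ = (576.7 + 813.1)/2 = 694.9.
ΔI = 15450 − 13400 = 2050; midpoint Ī = (13400 + 15450)/2 = 14425.
η = (ΔQ/Q̄) ÷ (ΔI/Ī) = (236.4/694.9) ÷ (2050/14425) = 2.394.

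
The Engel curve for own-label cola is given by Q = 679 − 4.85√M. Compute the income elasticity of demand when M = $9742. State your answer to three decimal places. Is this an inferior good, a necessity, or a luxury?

-1.195 (inferior good)

At M = 9742: Q = 200.297.
dQ/dM = -4.85/(2√M) = -0.024569 at this income.
η = (dQ/dM)·(M/Q) = -0.024569 × (9742/200.297) = -1.195.
Since η < 0, the good is an inferior good.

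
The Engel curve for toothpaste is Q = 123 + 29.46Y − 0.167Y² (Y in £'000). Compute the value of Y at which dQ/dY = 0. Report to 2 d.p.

88.20

dQ/dY = 29.46 − 0.334Y.
The good is inferior where dQ/dY < 0. Setting dQ/dY = 0 gives Y = 29.46 / 0.334 = 88.20.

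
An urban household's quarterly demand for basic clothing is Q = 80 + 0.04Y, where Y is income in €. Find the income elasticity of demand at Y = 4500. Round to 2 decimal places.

At Y = 4500: Q = 260.000.
dQ/dY = 0.04.
η = (dQ/dY)·(Y/Q) = 0.04 × (4500/260.000) = 0.69.

0.69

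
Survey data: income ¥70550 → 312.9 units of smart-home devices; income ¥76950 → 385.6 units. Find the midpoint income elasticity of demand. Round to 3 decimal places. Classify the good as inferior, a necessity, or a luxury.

2.399 (luxury)

ΔQ = 385.6 − 312.9 = 72.7; midpoint Q̄ = (312.9 + 385.6)/2 = 349.25.
ΔI = 76950 − 70550 = 6400; midpoint Ī = (70550 + 76950)/2 = 73750.
η = (ΔQ/Q̄) ÷ (ΔI/Ī) = (72.7/349.25) ÷ (6400/73750) = 2.399.
η > 1 ⇒ luxury.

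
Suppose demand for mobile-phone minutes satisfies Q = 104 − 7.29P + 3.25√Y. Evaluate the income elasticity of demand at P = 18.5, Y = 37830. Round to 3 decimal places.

At P = 18.5, Y = 37830: Q = 601.258.
Holding P constant, ∂Q/∂Y = 3.25/(2√Y) = 0.00835478.
η_Y = (∂Q/∂Y)·(Y/Q) = 0.00835478 × (37830/601.258) = 0.526.

0.526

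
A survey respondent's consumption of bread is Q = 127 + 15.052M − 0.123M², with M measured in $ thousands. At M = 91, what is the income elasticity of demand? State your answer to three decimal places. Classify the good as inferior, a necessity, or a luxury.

-1.396 (inferior good)

At M = 91: Q = 478.1690.
dQ/dM = 15.052 − 0.246M = -7.33400.
η = (dQ/dM)·(M/Q) = -7.33400 × (91/478.1690) = -1.396.
η < 0 ⇒ inferior good.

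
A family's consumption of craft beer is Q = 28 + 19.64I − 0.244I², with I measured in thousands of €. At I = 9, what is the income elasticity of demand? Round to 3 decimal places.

0.742

At I = 9: Q = 184.9960.
dQ/dI = 19.64 − 0.488I = 15.24800.
η = (dQ/dI)·(I/Q) = 15.24800 × (9/184.9960) = 0.742.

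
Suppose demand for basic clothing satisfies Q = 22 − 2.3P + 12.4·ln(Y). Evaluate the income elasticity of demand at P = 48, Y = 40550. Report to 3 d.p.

At P = 48, Y = 40550: Q = 43.168.
Holding P constant, ∂Q/∂Y = 12.4/Y = 0.000305795.
η_Y = (∂Q/∂Y)·(Y/Q) = 0.000305795 × (40550/43.168) = 0.287.

0.287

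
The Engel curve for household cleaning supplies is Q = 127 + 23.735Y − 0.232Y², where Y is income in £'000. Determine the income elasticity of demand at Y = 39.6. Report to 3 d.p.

At Y = 39.6: Q = 703.0929.
dQ/dY = 23.735 − 0.464Y = 5.36060.
η = (dQ/dY)·(Y/Q) = 5.36060 × (39.6/703.0929) = 0.302.

0.302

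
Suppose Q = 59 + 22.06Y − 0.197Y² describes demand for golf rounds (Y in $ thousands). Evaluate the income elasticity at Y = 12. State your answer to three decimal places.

0.704

At Y = 12: Q = 295.3520.
dQ/dY = 22.06 − 0.394Y = 17.33200.
η = (dQ/dY)·(Y/Q) = 17.33200 × (12/295.3520) = 0.704.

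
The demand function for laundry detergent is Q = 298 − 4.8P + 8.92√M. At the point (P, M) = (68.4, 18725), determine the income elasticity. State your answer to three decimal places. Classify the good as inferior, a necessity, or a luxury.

0.513 (necessity)

At P = 68.4, M = 18725: Q = 1190.287.
Holding P constant, ∂Q/∂M = 8.92/(2√M) = 0.032593.
η_M = (∂Q/∂M)·(M/Q) = 0.032593 × (18725/1190.287) = 0.513.
Since 0 < η < 1, this is a necessity.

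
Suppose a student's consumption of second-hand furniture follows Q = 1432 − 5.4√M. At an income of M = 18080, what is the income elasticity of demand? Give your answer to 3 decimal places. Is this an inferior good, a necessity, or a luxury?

At M = 18080: Q = 705.906.
dQ/dM = -5.4/(2√M) = -0.02008 at this income.
η = (dQ/dM)·(M/Q) = -0.02008 × (18080/705.906) = -0.514.
Since η < 0, the good is an inferior good.

-0.514 (inferior good)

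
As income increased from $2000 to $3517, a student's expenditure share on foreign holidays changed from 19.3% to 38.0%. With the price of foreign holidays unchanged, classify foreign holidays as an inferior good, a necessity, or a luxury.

luxury

The budget share rises as income rises, so η > 1.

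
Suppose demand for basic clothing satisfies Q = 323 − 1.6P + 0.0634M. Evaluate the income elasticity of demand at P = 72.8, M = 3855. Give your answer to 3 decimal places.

0.542

At P = 72.8, M = 3855: Q = 450.927.
Holding P constant, ∂Q/∂M = 0.0634.
η_M = (∂Q/∂M)·(M/Q) = 0.0634 × (3855/450.927) = 0.542.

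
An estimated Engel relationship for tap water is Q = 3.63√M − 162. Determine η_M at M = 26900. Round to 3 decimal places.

0.687

At M = 26900: Q = 433.364.
dQ/dM = 3.63/(2√M) = 0.0110663 at this income.
η = (dQ/dM)·(M/Q) = 0.0110663 × (26900/433.364) = 0.687.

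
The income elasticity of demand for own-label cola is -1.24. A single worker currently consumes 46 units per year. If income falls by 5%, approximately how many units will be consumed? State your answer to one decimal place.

48.9

%ΔQ ≈ η × %ΔI = -1.24 × (-5%) = 6.2%.
New Q ≈ 46 × (1 + 0.062) = 48.9.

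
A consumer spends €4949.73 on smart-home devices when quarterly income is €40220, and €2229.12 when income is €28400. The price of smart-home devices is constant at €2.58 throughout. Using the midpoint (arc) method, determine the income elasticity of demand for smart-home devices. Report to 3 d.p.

With a constant price, Q₁ = 4949.73/2.58 = 1918.500 and Q₂ = 2229.12/2.58 = 864.000 (equivalently, work directly with expenditure since P cancels).
Midpoint %ΔQ = (2229.12 − 4949.73)/3589.43 = -0.75795; midpoint %ΔI = (28400 − 40220)/34310 = -0.34451.
η = -0.75795 / -0.34451 = 2.200.

2.200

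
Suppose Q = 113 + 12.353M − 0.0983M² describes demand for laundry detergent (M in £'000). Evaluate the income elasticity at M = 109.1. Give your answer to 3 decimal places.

-3.414

At M = 109.1: Q = 290.6661.
dQ/dM = 12.353 − 0.1966M = -9.09606.
η = (dQ/dM)·(M/Q) = -9.09606 × (109.1/290.6661) = -3.414.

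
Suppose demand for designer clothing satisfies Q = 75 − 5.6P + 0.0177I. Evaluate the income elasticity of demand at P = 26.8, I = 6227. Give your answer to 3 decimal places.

At P = 26.8, I = 6227: Q = 35.138.
Holding P constant, ∂Q/∂I = 0.0177.
η_I = (∂Q/∂I)·(I/Q) = 0.0177 × (6227/35.138) = 3.137.

3.137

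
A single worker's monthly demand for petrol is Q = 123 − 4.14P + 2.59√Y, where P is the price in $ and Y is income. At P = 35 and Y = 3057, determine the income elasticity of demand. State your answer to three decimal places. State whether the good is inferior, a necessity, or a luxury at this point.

At P = 35, Y = 3057: Q = 121.301.
Holding P constant, ∂Q/∂Y = 2.59/(2√Y) = 0.0234219.
η_Y = (∂Q/∂Y)·(Y/Q) = 0.0234219 × (3057/121.301) = 0.590.
Since 0 < η < 1, this is a necessity.

0.590 (necessity)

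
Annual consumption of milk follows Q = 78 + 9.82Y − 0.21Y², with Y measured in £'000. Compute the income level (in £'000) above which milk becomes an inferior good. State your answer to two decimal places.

dQ/dY = 9.82 − 0.42Y.
The good is inferior where dQ/dY < 0. Setting dQ/dY = 0 gives Y = 9.82 / 0.42 = 23.38.

23.38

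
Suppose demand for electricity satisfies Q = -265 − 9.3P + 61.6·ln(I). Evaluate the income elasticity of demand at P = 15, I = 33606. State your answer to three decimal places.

At P = 15, I = 33606: Q = 237.524.
Holding P constant, ∂Q/∂I = 61.6/I = 0.00183301.
η_I = (∂Q/∂I)·(I/Q) = 0.00183301 × (33606/237.524) = 0.259.

0.259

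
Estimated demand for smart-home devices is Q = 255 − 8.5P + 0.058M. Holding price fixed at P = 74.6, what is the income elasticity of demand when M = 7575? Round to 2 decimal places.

7.29

At P = 74.6, M = 7575: Q = 60.250.
Holding P constant, ∂Q/∂M = 0.058.
η_M = (∂Q/∂M)·(M/Q) = 0.058 × (7575/60.250) = 7.29.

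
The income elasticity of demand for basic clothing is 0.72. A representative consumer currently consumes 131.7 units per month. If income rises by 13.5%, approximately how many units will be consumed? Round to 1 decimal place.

144.5

%ΔQ ≈ η × %ΔI = 0.72 × 13.5% = 9.72%.
New Q ≈ 131.7 × (1 + 0.0972) = 144.5.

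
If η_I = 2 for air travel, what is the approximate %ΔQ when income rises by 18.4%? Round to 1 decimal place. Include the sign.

%ΔQ ≈ η × %ΔI = 2 × 18.4% = 36.8%.

36.8%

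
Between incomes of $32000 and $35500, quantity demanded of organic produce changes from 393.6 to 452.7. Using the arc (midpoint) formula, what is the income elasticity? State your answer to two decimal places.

ΔQ = 452.7 − 393.6 = 59.1; midpoint Q̄ = (393.6 + 452.7)/2 = 423.15.
ΔI = 35500 − 32000 = 3500; midpoint Ī = (32000 + 35500)/2 = 33750.
η = (ΔQ/Q̄) ÷ (ΔI/Ī) = (59.1/423.15) ÷ (3500/33750) = 1.35.

1.35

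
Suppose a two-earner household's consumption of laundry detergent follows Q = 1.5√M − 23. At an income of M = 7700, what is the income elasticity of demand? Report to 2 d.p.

0.61

At M = 7700: Q = 108.624.
dQ/dM = 1.5/(2√M) = 0.00854704 at this income.
η = (dQ/dM)·(M/Q) = 0.00854704 × (7700/108.624) = 0.61.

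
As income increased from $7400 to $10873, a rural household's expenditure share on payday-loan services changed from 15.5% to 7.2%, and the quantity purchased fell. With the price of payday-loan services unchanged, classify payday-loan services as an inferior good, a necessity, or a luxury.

Quantity demanded falls as income rises, so η < 0.

inferior good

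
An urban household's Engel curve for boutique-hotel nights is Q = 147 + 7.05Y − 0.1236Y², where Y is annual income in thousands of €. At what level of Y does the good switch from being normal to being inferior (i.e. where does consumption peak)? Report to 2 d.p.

28.52

dQ/dY = 7.05 − 0.2472Y.
The good is inferior where dQ/dY < 0. Setting dQ/dY = 0 gives Y = 7.05 / 0.2472 = 28.52.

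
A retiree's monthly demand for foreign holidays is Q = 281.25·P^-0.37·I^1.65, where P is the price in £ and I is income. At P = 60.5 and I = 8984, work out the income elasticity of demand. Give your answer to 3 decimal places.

1.650

For a multiplicative demand Q = A·P^α·I^β, the income elasticity is β everywhere.
Here β = 1.65, so η = 1.650.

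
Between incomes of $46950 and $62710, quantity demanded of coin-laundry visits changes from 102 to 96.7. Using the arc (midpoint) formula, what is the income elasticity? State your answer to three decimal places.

-0.186

ΔQ = 96.7 − 102 = -5.3; midpoint Q̄ = (102 + 96.7)/2 = 99.35.
ΔI = 62710 − 46950 = 15760; midpoint Ī = (46950 + 62710)/2 = 54830.
η = (ΔQ/Q̄) ÷ (ΔI/Ī) = (-5.3/99.35) ÷ (15760/54830) = -0.186.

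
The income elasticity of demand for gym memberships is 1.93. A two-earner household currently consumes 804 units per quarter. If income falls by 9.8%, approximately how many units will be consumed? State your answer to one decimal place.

651.9

%ΔQ ≈ η × %ΔI = 1.93 × (-9.8%) = -18.914%.
New Q ≈ 804 × (1 − 0.18914) = 651.9.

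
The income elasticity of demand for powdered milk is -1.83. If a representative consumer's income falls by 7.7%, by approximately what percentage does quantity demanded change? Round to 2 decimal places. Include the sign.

%ΔQ ≈ η × %ΔI = -1.83 × (-7.7%) = 14.09%.

14.09%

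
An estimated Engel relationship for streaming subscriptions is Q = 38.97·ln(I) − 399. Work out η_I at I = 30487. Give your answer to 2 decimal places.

11.57

At I = 30487: Q = 3.367.
dQ/dI = 38.97/I = 0.00127825 at this income.
η = (dQ/dI)·(I/Q) = 0.00127825 × (30487/3.367) = 11.57.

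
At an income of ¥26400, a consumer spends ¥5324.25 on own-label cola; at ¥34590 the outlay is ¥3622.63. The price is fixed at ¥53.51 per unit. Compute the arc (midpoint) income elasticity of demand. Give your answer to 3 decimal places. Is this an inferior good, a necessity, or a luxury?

-1.416 (inferior good)

With a constant price, Q₁ = 5324.25/53.51 = 99.500 and Q₂ = 3622.63/53.51 = 67.700 (equivalently, work directly with expenditure since P cancels).
Midpoint %ΔQ = (3622.63 − 5324.25)/4473.44 = -0.38038; midpoint %ΔI = (34590 − 26400)/30495 = 0.26857.
η = -0.38038 / 0.26857 = -1.416.
η < 0 ⇒ inferior good.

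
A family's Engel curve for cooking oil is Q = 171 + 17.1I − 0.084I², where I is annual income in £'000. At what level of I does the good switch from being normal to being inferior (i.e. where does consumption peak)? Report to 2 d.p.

dQ/dI = 17.1 − 0.168I.
The good is inferior where dQ/dI < 0. Setting dQ/dI = 0 gives I = 17.1 / 0.168 = 101.79.

101.79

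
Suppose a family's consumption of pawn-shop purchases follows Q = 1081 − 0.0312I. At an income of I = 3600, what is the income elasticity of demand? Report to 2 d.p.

-0.12

At I = 3600: Q = 968.680.
dQ/dI = −0.0312.
η = (dQ/dI)·(I/Q) = -0.0312 × (3600/968.680) = -0.12.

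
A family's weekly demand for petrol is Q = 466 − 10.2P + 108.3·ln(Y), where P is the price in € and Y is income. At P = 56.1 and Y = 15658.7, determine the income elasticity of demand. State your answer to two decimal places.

At P = 56.1, Y = 15658.7: Q = 939.826.
Holding P constant, ∂Q/∂Y = 108.3/Y = 0.00691628.
η_Y = (∂Q/∂Y)·(Y/Q) = 0.00691628 × (15658.7/939.826) = 0.12.

0.12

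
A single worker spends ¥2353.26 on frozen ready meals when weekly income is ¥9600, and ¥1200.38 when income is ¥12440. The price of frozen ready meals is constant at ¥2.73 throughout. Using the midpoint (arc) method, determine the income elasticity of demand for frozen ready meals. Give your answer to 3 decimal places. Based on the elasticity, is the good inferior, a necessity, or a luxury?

-2.518 (inferior good)

With a constant price, Q₁ = 2353.26/2.73 = 862.000 and Q₂ = 1200.38/2.73 = 439.700 (equivalently, work directly with expenditure since P cancels).
Midpoint %ΔQ = (1200.38 − 2353.26)/1776.82 = -0.64884; midpoint %ΔI = (12440 − 9600)/11020 = 0.25771.
η = -0.64884 / 0.25771 = -2.518.
η < 0 ⇒ inferior good.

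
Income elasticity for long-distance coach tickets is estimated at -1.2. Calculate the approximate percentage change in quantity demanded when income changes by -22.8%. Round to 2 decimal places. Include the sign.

%ΔQ ≈ η × %ΔI = -1.2 × (-22.8%) = 27.36%.

27.36%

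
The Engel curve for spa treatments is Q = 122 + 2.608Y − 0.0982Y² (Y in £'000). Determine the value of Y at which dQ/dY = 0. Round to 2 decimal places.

dQ/dY = 2.608 − 0.1964Y.
The good is inferior where dQ/dY < 0. Setting dQ/dY = 0 gives Y = 2.608 / 0.1964 = 13.28.

13.28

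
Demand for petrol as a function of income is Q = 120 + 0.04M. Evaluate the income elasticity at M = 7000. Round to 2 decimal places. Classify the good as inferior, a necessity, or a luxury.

0.70 (necessity)

At M = 7000: Q = 400.000.
dQ/dM = 0.04.
η = (dQ/dM)·(M/Q) = 0.04 × (7000/400.000) = 0.70.
Since 0 < η < 1, the good is a necessity.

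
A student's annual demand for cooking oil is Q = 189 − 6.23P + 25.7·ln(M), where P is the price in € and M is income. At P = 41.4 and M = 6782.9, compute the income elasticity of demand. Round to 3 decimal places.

0.163

At P = 41.4, M = 6782.9: Q = 157.808.
Holding P constant, ∂Q/∂M = 25.7/M = 0.00378894.
η_M = (∂Q/∂M)·(M/Q) = 0.00378894 × (6782.9/157.808) = 0.163.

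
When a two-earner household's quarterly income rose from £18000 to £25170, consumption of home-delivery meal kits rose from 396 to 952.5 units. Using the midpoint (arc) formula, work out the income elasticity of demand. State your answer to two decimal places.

ΔQ = 952.5 − 396 = 556.5; midpoint Q̄ = (396 + 952.5)/2 = 674.25.
ΔI = 25170 − 18000 = 7170; midpoint Ī = (18000 + 25170)/2 = 21585.
η = (ΔQ/Q̄) ÷ (ΔI/Ī) = (556.5/674.25) ÷ (7170/21585) = 2.48.

2.48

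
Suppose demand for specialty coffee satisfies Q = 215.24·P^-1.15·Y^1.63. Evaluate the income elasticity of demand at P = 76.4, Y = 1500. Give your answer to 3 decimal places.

For a multiplicative demand Q = A·P^α·Y^β, the income elasticity is β everywhere.
Here β = 1.63, so η = 1.630.

1.630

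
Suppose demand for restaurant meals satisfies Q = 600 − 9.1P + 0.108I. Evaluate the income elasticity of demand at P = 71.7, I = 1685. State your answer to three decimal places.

1.405

At P = 71.7, I = 1685: Q = 129.510.
Holding P constant, ∂Q/∂I = 0.108.
η_I = (∂Q/∂I)·(I/Q) = 0.108 × (1685/129.510) = 1.405.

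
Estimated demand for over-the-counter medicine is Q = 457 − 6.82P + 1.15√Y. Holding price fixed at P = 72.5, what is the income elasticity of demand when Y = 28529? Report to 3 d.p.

At P = 72.5, Y = 28529: Q = 156.791.
Holding P constant, ∂Q/∂Y = 1.15/(2√Y) = 0.00340427.
η_Y = (∂Q/∂Y)·(Y/Q) = 0.00340427 × (28529/156.791) = 0.619.

0.619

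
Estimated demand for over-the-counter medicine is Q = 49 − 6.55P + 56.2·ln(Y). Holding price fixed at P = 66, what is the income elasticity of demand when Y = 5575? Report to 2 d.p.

0.55

At P = 66, Y = 5575: Q = 101.484.
Holding P constant, ∂Q/∂Y = 56.2/Y = 0.0100807.
η_Y = (∂Q/∂Y)·(Y/Q) = 0.0100807 × (5575/101.484) = 0.55.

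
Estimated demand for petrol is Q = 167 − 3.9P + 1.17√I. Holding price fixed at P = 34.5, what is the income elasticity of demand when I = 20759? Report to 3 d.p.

0.419

At P = 34.5, I = 20759: Q = 201.023.
Holding P constant, ∂Q/∂I = 1.17/(2√I) = 0.00406025.
η_I = (∂Q/∂I)·(I/Q) = 0.00406025 × (20759/201.023) = 0.419.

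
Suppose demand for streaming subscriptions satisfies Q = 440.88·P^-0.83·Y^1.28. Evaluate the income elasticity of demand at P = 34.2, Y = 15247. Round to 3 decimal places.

1.280

For a multiplicative demand Q = A·P^α·Y^β, the income elasticity is β everywhere.
Here β = 1.28, so η = 1.280.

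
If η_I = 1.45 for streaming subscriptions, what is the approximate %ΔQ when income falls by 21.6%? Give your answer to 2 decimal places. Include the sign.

%ΔQ ≈ η × %ΔI = 1.45 × (-21.6%) = -31.32%.

-31.32%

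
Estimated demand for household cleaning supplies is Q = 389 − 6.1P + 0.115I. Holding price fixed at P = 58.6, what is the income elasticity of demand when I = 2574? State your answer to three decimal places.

At P = 58.6, I = 2574: Q = 327.550.
Holding P constant, ∂Q/∂I = 0.115.
η_I = (∂Q/∂I)·(I/Q) = 0.115 × (2574/327.550) = 0.904.

0.904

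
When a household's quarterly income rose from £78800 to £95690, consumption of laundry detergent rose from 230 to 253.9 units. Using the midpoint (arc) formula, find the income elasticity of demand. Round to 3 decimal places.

ΔQ = 253.9 − 230 = 23.9; midpoint Q̄ = (230 + 253.9)/2 = 241.95.
ΔI = 95690 − 78800 = 16890; midpoint Ī = (78800 + 95690)/2 = 87245.
η = (ΔQ/Q̄) ÷ (ΔI/Ī) = (23.9/241.95) ÷ (16890/87245) = 0.510.

0.510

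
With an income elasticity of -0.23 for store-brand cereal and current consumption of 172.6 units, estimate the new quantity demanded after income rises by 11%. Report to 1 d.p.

168.2

%ΔQ ≈ η × %ΔI = -0.23 × 11% = -2.53%.
New Q ≈ 172.6 × (1 − 0.0253) = 168.2.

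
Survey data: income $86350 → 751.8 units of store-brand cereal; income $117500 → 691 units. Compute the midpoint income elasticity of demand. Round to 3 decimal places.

-0.276

ΔQ = 691 − 751.8 = -60.8; midpoint Q̄ = (751.8 + 691)/2 = 721.4.
ΔI = 117500 − 86350 = 31150; midpoint Ī = (86350 + 117500)/2 = 101925.
η = (ΔQ/Q̄) ÷ (ΔI/Ī) = (-60.8/721.4) ÷ (31150/101925) = -0.276.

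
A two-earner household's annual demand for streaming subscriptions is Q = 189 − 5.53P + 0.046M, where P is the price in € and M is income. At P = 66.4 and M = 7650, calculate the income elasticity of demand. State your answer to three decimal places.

2.026

At P = 66.4, M = 7650: Q = 173.708.
Holding P constant, ∂Q/∂M = 0.046.
η_M = (∂Q/∂M)·(M/Q) = 0.046 × (7650/173.708) = 2.026.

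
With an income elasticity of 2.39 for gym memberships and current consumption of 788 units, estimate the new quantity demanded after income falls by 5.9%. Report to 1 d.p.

676.9

%ΔQ ≈ η × %ΔI = 2.39 × (-5.9%) = -14.101%.
New Q ≈ 788 × (1 − 0.14101) = 676.9.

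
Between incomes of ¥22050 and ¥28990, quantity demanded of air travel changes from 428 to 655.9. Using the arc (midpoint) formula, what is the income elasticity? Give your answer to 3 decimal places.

ΔQ = 655.9 − 428 = 227.9; midpoint Q̄ = (428 + 655.9)/2 = 541.95.
ΔI = 28990 − 22050 = 6940; midpoint Ī = (22050 + 28990)/2 = 25520.
η = (ΔQ/Q̄) ÷ (ΔI/Ī) = (227.9/541.95) ÷ (6940/25520) = 1.546.

1.546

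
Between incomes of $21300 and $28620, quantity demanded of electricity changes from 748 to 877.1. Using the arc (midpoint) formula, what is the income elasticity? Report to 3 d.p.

0.542

ΔQ = 877.1 − 748 = 129.1; midpoint Q̄ = (748 + 877.1)/2 = 812.55.
ΔI = 28620 − 21300 = 7320; midpoint Ī = (21300 + 28620)/2 = 24960.
η = (ΔQ/Q̄) ÷ (ΔI/Ī) = (129.1/812.55) ÷ (7320/24960) = 0.542.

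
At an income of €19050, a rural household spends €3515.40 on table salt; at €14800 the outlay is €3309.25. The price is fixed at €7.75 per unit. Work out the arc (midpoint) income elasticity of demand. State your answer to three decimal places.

0.241

With a constant price, Q₁ = 3515.40/7.75 = 453.600 and Q₂ = 3309.25/7.75 = 427.000 (equivalently, work directly with expenditure since P cancels).
Midpoint %ΔQ = (3309.25 − 3515.40)/3412.33 = -0.06041; midpoint %ΔI = (14800 − 19050)/16925 = -0.25111.
η = -0.06041 / -0.25111 = 0.241.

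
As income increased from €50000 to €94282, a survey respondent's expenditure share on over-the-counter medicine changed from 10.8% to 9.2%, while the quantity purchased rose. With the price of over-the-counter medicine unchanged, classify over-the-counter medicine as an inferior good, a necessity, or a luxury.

necessity

Quantity rises but the budget share falls as income rises, so 0 < η < 1.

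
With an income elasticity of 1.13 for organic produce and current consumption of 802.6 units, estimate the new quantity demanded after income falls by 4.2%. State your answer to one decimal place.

%ΔQ ≈ η × %ΔI = 1.13 × (-4.2%) = -4.746%.
New Q ≈ 802.6 × (1 − 0.04746) = 764.5.

764.5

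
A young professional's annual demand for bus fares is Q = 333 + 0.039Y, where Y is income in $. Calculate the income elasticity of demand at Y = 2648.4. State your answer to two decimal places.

0.24

At Y = 2648.4: Q = 436.288.
dQ/dY = 0.039.
η = (dQ/dY)·(Y/Q) = 0.039 × (2648.4/436.288) = 0.24.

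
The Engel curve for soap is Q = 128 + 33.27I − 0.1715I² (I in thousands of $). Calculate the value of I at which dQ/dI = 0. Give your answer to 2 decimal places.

dQ/dI = 33.27 − 0.343I.
The good is inferior where dQ/dI < 0. Setting dQ/dI = 0 gives I = 33.27 / 0.343 = 97.00.

97.00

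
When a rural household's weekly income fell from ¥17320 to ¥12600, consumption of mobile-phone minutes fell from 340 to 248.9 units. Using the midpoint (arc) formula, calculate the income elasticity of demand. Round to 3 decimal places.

ΔQ = 248.9 − 340 = -91.1; midpoint Q̄ = (340 + 248.9)/2 = 294.45.
ΔI = 12600 − 17320 = -4720; midpoint Ī = (17320 + 12600)/2 = 14960.
η = (ΔQ/Q̄) ÷ (ΔI/Ī) = (-91.1/294.45) ÷ (-4720/14960) = 0.981.

0.981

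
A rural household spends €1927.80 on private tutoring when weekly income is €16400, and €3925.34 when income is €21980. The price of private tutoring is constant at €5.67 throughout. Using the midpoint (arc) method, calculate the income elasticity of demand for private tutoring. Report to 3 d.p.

2.347

With a constant price, Q₁ = 1927.80/5.67 = 340.000 and Q₂ = 3925.34/5.67 = 692.300 (equivalently, work directly with expenditure since P cancels).
Midpoint %ΔQ = (3925.34 − 1927.80)/2926.57 = 0.68255; midpoint %ΔI = (21980 − 16400)/19190 = 0.29078.
η = 0.68255 / 0.29078 = 2.347.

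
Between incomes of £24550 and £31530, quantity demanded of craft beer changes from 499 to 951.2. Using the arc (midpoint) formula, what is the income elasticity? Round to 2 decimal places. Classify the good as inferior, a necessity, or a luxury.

ΔQ = 951.2 − 499 = 452.2; midpoint Q̄ = (499 + 951.2)/2 = 725.1.
ΔI = 31530 − 24550 = 6980; midpoint Ī = (24550 + 31530)/2 = 28040.
η = (ΔQ/Q̄) ÷ (ΔI/Ī) = (452.2/725.1) ÷ (6980/28040) = 2.51.
η > 1 ⇒ luxury.

2.51 (luxury)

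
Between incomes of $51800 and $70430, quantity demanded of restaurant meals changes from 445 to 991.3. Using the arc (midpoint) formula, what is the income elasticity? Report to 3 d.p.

2.495

ΔQ = 991.3 − 445 = 546.3; midpoint Q̄ = (445 + 991.3)/2 = 718.15.
ΔI = 70430 − 51800 = 18630; midpoint Ī = (51800 + 70430)/2 = 61115.
η = (ΔQ/Q̄) ÷ (ΔI/Ī) = (546.3/718.15) ÷ (18630/61115) = 2.495.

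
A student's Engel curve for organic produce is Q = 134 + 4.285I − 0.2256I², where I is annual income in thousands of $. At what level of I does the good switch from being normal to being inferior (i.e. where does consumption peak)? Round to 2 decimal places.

9.50

dQ/dI = 4.285 − 0.4512I.
The good is inferior where dQ/dI < 0. Setting dQ/dI = 0 gives I = 4.285 / 0.4512 = 9.50.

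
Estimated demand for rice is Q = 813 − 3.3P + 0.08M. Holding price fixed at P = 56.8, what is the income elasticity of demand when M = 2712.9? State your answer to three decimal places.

At P = 56.8, M = 2712.9: Q = 842.592.
Holding P constant, ∂Q/∂M = 0.08.
η_M = (∂Q/∂M)·(M/Q) = 0.08 × (2712.9/842.592) = 0.258.

0.258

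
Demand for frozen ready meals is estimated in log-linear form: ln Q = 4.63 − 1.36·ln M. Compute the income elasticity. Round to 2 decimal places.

In a log-linear demand, the coefficient on ln M is the income elasticity.
So η = -1.36.

-1.36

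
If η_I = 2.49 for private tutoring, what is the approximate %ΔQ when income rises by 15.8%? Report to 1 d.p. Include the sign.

39.3%

%ΔQ ≈ η × %ΔI = 2.49 × 15.8% = 39.3%.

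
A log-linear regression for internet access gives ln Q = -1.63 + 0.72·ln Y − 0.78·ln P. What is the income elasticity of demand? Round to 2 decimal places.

0.72

In a log-linear demand, the coefficient on ln Y is the income elasticity.
So η = 0.72.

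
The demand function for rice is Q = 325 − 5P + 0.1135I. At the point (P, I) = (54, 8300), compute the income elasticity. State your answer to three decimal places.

0.945

At P = 54, I = 8300: Q = 997.050.
Holding P constant, ∂Q/∂I = 0.1135.
η_I = (∂Q/∂I)·(I/Q) = 0.1135 × (8300/997.050) = 0.945.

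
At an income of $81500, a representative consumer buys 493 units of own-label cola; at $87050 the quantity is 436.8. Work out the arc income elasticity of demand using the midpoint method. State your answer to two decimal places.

-1.84

ΔQ = 436.8 − 493 = -56.2; midpoint Q̄ = (493 + 436.8)/2 = 464.9.
ΔI = 87050 − 81500 = 5550; midpoint Ī = (81500 + 87050)/2 = 84275.
η = (ΔQ/Q̄) ÷ (ΔI/Ī) = (-56.2/464.9) ÷ (5550/84275) = -1.84.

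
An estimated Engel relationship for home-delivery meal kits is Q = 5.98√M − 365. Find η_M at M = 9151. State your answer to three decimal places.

1.381

At M = 9151: Q = 207.052.
dQ/dM = 5.98/(2√M) = 0.0312563 at this income.
η = (dQ/dM)·(M/Q) = 0.0312563 × (9151/207.052) = 1.381.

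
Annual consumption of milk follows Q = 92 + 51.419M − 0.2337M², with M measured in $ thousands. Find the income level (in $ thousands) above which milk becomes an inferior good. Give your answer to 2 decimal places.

110.01

dQ/dM = 51.419 − 0.4674M.
The good is inferior where dQ/dM < 0. Setting dQ/dM = 0 gives M = 51.419 / 0.4674 = 110.01.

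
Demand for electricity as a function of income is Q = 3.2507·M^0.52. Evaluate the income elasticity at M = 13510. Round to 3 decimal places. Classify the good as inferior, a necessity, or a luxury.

For Q = A·M^β the income elasticity is constant and equal to β.
Here β = 0.52, so η = 0.520.
Since 0 < η < 1, the good is a necessity.

0.520 (necessity)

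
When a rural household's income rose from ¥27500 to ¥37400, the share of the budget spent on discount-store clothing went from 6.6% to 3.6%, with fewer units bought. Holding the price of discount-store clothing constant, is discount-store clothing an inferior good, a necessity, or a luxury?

inferior good

Quantity demanded falls as income rises, so η < 0.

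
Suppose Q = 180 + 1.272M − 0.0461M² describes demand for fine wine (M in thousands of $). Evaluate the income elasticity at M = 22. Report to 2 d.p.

-0.09

At M = 22: Q = 185.6716.
dQ/dM = 1.272 − 0.0922M = -0.75640.
η = (dQ/dM)·(M/Q) = -0.75640 × (22/185.6716) = -0.09.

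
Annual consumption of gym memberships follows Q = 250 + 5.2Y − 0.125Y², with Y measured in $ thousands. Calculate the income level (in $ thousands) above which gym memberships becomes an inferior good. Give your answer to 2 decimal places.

dQ/dY = 5.2 − 0.25Y.
The good is inferior where dQ/dY < 0. Setting dQ/dY = 0 gives Y = 5.2 / 0.25 = 20.80.

20.80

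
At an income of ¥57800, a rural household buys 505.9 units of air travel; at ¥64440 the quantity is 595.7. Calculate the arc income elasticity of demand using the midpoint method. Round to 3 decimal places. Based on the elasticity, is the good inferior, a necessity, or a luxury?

1.501 (luxury)

ΔQ = 595.7 − 505.9 = 89.8; midpoint Q̄ = (505.9 + 595.7)/2 = 550.8.
ΔI = 64440 − 57800 = 6640; midpoint Ī = (57800 + 64440)/2 = 61120.
η = (ΔQ/Q̄) ÷ (ΔI/Ī) = (89.8/550.8) ÷ (6640/61120) = 1.501.
η > 1 ⇒ luxury.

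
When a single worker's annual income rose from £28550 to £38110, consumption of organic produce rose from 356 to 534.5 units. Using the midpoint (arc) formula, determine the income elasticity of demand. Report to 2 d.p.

1.40

ΔQ = 534.5 − 356 = 178.5; midpoint Q̄ = (356 + 534.5)/2 = 445.25.
ΔI = 38110 − 28550 = 9560; midpoint Ī = (28550 + 38110)/2 = 33330.
η = (ΔQ/Q̄) ÷ (ΔI/Ī) = (178.5/445.25) ÷ (9560/33330) = 1.40.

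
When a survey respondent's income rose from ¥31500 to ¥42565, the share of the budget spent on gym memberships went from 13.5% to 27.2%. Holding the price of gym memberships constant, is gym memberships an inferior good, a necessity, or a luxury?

The budget share rises as income rises, so η > 1.

luxury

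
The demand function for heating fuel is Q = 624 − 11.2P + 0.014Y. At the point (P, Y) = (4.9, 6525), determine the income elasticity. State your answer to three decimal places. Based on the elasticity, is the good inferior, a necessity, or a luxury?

At P = 4.9, Y = 6525: Q = 660.470.
Holding P constant, ∂Q/∂Y = 0.014.
η_Y = (∂Q/∂Y)·(Y/Q) = 0.014 × (6525/660.470) = 0.138.
Since 0 < η < 1, this is a necessity.

0.138 (necessity)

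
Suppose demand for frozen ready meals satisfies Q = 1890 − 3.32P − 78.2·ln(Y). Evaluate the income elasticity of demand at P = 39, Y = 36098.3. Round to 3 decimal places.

At P = 39, Y = 36098.3: Q = 939.889.
Holding P constant, ∂Q/∂Y = -78.2/Y = -0.00216631.
η_Y = (∂Q/∂Y)·(Y/Q) = -0.00216631 × (36098.3/939.889) = -0.083.

-0.083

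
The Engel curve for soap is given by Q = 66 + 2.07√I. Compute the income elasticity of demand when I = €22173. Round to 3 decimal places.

At I = 22173: Q = 374.235.
dQ/dI = 2.07/(2√I) = 0.00695069 at this income.
η = (dQ/dI)·(I/Q) = 0.00695069 × (22173/374.235) = 0.412.

0.412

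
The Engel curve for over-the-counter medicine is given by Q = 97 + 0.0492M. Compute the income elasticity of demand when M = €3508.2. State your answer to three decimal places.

0.640

At M = 3508.2: Q = 269.603.
dQ/dM = 0.0492.
η = (dQ/dM)·(M/Q) = 0.0492 × (3508.2/269.603) = 0.640.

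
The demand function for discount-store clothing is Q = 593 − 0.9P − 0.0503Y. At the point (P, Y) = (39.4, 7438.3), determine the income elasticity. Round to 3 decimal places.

At P = 39.4, Y = 7438.3: Q = 183.394.
Holding P constant, ∂Q/∂Y = −0.0503.
η_Y = (∂Q/∂Y)·(Y/Q) = -0.0503 × (7438.3/183.394) = -2.040.

-2.040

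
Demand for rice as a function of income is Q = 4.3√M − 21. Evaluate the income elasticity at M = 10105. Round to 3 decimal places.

At M = 10105: Q = 411.252.
dQ/dM = 4.3/(2√M) = 0.021388 at this income.
η = (dQ/dM)·(M/Q) = 0.021388 × (10105/411.252) = 0.526.

0.526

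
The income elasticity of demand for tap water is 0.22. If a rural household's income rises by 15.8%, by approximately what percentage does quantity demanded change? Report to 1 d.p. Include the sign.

3.5%

%ΔQ ≈ η × %ΔI = 0.22 × 15.8% = 3.5%.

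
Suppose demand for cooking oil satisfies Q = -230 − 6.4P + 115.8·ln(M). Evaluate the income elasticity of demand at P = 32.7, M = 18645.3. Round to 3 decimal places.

At P = 32.7, M = 18645.3: Q = 699.422.
Holding P constant, ∂Q/∂M = 115.8/M = 0.00621068.
η_M = (∂Q/∂M)·(M/Q) = 0.00621068 × (18645.3/699.422) = 0.166.

0.166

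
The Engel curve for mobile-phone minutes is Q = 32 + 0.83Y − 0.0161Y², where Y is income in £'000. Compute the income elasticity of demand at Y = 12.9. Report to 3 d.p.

0.134

At Y = 12.9: Q = 40.0278.
dQ/dY = 0.83 − 0.0322Y = 0.41462.
η = (dQ/dY)·(Y/Q) = 0.41462 × (12.9/40.0278) = 0.134.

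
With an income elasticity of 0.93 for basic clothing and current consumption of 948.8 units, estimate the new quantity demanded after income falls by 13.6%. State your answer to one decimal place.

%ΔQ ≈ η × %ΔI = 0.93 × (-13.6%) = -12.648%.
New Q ≈ 948.8 × (1 − 0.12648) = 828.8.

828.8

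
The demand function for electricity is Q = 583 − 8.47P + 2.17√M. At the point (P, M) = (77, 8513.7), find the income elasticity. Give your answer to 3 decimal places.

0.764

At P = 77, M = 8513.7: Q = 131.035.
Holding P constant, ∂Q/∂M = 2.17/(2√M) = 0.011759.
η_M = (∂Q/∂M)·(M/Q) = 0.011759 × (8513.7/131.035) = 0.764.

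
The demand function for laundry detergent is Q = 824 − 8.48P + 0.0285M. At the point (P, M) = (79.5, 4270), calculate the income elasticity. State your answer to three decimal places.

At P = 79.5, M = 4270: Q = 271.535.
Holding P constant, ∂Q/∂M = 0.0285.
η_M = (∂Q/∂M)·(M/Q) = 0.0285 × (4270/271.535) = 0.448.

0.448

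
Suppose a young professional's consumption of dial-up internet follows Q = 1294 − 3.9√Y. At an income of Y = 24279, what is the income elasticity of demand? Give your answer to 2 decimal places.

At Y = 24279: Q = 686.313.
dQ/dY = -3.9/(2√Y) = -0.0125147 at this income.
η = (dQ/dY)·(Y/Q) = -0.0125147 × (24279/686.313) = -0.44.

-0.44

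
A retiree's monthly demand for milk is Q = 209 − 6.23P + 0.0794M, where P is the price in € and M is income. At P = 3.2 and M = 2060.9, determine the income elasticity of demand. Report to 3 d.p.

0.464

At P = 3.2, M = 2060.9: Q = 352.699.
Holding P constant, ∂Q/∂M = 0.0794.
η_M = (∂Q/∂M)·(M/Q) = 0.0794 × (2060.9/352.699) = 0.464.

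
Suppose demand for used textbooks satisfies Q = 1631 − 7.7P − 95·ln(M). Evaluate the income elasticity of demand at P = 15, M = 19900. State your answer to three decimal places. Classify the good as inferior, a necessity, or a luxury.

At P = 15, M = 19900: Q = 575.145.
Holding P constant, ∂Q/∂M = -95/M = -0.00477387.
η_M = (∂Q/∂M)·(M/Q) = -0.00477387 × (19900/575.145) = -0.165.
Since η < 0, this is an inferior good.

-0.165 (inferior good)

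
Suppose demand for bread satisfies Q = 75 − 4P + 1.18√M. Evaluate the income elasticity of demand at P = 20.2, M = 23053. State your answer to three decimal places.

0.517

At P = 20.2, M = 23053: Q = 173.362.
Holding P constant, ∂Q/∂M = 1.18/(2√M) = 0.00388587.
η_M = (∂Q/∂M)·(M/Q) = 0.00388587 × (23053/173.362) = 0.517.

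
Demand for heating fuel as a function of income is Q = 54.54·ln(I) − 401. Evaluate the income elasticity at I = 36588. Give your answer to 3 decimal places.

At I = 36588: Q = 172.078.
dQ/dI = 54.54/I = 0.00149065 at this income.
η = (dQ/dI)·(I/Q) = 0.00149065 × (36588/172.078) = 0.317.

0.317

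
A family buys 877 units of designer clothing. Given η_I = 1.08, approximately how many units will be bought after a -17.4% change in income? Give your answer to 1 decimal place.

712.2

%ΔQ ≈ η × %ΔI = 1.08 × (-17.4%) = -18.792%.
New Q ≈ 877 × (1 − 0.18792) = 712.2.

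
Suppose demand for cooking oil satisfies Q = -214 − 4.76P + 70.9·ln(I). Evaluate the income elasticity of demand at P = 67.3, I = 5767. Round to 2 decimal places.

0.89

At P = 67.3, I = 5767: Q = 79.639.
Holding P constant, ∂Q/∂I = 70.9/I = 0.0122941.
η_I = (∂Q/∂I)·(I/Q) = 0.0122941 × (5767/79.639) = 0.89.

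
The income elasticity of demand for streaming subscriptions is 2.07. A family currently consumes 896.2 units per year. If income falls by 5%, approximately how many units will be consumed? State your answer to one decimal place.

%ΔQ ≈ η × %ΔI = 2.07 × (-5%) = -10.35%.
New Q ≈ 896.2 × (1 − 0.1035) = 803.4.

803.4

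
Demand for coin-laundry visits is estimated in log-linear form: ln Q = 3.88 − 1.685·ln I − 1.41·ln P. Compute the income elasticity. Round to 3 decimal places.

In a log-linear demand, the coefficient on ln I is the income elasticity.
So η = -1.685.

-1.685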